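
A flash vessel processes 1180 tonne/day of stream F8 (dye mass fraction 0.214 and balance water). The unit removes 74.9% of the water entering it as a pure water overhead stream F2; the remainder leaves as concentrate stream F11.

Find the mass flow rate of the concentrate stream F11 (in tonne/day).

485.3 tonne/day

water entering = 1180×0.786 = 927.48 tonne/day; overhead removed = 0.749×927.48 = 694.68 tonne/day.
Concentrate = 1180 − 694.68 = 485.32 tonne/day.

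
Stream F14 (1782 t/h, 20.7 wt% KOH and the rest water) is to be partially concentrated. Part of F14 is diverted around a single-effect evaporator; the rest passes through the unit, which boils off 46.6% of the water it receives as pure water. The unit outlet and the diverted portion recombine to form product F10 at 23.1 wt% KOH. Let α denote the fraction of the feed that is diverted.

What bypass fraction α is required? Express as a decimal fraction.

All 1782×0.207 = 368.87 t/h of KOH reaches F10, so F10 = 368.87/0.231 = 1596.9 t/h and vapour = 185.14 t/h.
The evaporator receives (1−α)·1782 of feed at 0.793 water and removes 0.466 of that water:
0.466×0.793×(1−α)×1782 = 185.14
(1−α) = 185.14/658.52 = 0.2812;  α = 0.7188.

0.719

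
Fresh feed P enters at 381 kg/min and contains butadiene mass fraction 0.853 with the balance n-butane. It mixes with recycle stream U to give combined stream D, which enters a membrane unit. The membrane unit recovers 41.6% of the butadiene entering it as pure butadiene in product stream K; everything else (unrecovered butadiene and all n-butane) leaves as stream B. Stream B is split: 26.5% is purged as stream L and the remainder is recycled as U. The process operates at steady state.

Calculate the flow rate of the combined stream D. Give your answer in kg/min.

780.8 kg/min

n-butane enters only via P and leaves only via the purge: 381×0.147 = 0.265×(n-butane in B), and the membrane unit passes all n-butane, so n-butane in D = n-butane in B = 211.35 kg/min.
butadiene in D: m_A = 381×0.853 + (1−0.265)·(1−0.416)·m_A, so m_A = 324.99/0.5708 = 569.4 kg/min.
D = 569.4 + 211.35 = 780.75 kg/min.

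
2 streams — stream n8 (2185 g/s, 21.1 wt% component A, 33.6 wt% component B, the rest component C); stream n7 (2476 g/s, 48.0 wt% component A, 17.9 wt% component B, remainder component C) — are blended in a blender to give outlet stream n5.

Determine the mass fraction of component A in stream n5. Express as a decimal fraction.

0.354

Total flow out = 2185 + 2476 = 4661 g/s.
component A in = 2185×0.211 + 2476×0.480 = 1649.5 g/s.
component A mass fraction in n5 = 1649.5/4661 = 0.354.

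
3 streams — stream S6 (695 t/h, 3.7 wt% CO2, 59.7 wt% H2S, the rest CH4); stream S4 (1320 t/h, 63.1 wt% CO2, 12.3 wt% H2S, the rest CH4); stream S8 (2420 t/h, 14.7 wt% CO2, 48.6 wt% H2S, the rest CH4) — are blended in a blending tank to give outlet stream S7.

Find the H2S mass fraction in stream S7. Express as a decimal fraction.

Total flow out = 695 + 1320 + 2420 = 4435 t/h.
H2S in = 695×0.597 + 1320×0.123 + 2420×0.486 = 1753.4 t/h.
H2S mass fraction in S7 = 1753.4/4435 = 0.395.

0.395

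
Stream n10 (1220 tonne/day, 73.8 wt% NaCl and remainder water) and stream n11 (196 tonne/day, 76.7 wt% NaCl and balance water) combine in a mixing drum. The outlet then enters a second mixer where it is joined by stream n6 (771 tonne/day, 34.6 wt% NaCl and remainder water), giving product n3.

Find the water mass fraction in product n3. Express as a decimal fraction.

Overall, product flow = 2187 tonne/day.
water in = 1220×0.262 + 196×0.233 + 771×0.654 = 869.54 tonne/day.
water fraction in n3 = 0.3976.

0.3976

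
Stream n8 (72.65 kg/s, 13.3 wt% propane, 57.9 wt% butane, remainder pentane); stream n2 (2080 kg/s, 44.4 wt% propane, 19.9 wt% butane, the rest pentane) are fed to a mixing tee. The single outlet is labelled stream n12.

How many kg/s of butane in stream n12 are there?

butane out = butane in = 72.65×0.579 + 2080×0.199 = 455.98 kg/s.

456 kg/s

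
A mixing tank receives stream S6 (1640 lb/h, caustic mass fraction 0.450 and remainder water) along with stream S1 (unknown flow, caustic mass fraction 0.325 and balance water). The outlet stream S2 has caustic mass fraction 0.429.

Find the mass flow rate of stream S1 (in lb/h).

Let S1 be the unknown flow. Total out = 1640 + S1.
caustic balance: 738 + 0.325·S1 = 0.429·(1640 + S1)
(0.325 − 0.429)·S1 = 0.429×1640 − 738 = -34.44
S1 = -34.44 / -0.104 = 331.15 lb/h

331.2 lb/h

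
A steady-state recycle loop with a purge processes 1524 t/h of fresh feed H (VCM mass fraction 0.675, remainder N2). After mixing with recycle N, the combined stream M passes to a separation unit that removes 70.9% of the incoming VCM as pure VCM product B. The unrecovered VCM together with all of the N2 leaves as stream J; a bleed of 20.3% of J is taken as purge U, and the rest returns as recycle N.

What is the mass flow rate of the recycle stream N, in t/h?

2255 t/h

N2 enters only via H and leaves only via the purge: 1524×0.325 = 0.203×(N2 in J), and the separation unit passes all N2, so N2 in M = N2 in J = 2439.9 t/h.
VCM in M: m_A = 1524×0.675 + (1−0.203)·(1−0.709)·m_A, so m_A = 1028.7/0.7681 = 1339.3 t/h.
J = (1−0.709)×1339.3 + 2439.9 = 2829.6 t/h.
Recycle N = (1−0.203)×2829.6 = 2255.2 t/h.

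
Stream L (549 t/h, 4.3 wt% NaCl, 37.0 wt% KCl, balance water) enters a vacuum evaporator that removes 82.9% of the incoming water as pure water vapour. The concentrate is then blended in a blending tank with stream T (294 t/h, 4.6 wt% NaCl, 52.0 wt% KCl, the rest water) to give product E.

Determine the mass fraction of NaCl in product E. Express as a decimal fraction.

Vapour removed = 0.829×0.587×549 = 267.16 t/h; concentrate = 281.84 t/h.
NaCl reaching the mixer = 23.607 (from concentrate) + 294×0.046 = 37.131 t/h.
Product flow = 281.84 + 294 = 575.84 t/h; NaCl fraction = 0.064.

0.064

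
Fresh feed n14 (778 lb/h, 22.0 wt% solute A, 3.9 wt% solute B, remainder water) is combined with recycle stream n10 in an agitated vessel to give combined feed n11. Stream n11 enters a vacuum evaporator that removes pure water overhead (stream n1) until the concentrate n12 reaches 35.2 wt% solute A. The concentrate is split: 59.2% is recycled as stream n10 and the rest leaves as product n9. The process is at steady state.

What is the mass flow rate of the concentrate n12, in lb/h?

Overall solute A balance (none leaves overhead): solute A in fresh feed = solute A in product, i.e. 778×0.220 = (1−0.592)·n12·0.352.
n12 = 171.16/(0.352×0.408) = 1191.8 lb/h.

1192 lb/h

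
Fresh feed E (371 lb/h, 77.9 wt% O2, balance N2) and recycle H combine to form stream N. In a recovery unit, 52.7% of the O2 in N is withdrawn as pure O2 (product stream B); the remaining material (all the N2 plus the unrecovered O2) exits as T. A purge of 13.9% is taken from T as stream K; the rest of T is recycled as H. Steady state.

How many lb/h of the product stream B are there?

257 lb/h

O2 in N: m_A = 371×0.779 + (1−0.139)·(1−0.527)·m_A, so m_A = 289.01/0.5927 = 487.58 lb/h.
Product B = 0.527×487.58 = 256.95 lb/h.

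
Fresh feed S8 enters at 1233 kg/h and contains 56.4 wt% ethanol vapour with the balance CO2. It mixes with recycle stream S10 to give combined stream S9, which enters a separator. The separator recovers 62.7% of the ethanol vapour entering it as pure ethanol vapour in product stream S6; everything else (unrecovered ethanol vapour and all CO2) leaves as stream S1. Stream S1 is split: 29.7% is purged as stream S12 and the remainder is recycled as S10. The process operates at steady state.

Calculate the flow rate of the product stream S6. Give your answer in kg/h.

591 kg/h

ethanol vapour in S9: m_A = 1233×0.564 + (1−0.297)·(1−0.627)·m_A, so m_A = 695.41/0.7378 = 942.57 kg/h.
Product S6 = 0.627×942.57 = 590.99 kg/h.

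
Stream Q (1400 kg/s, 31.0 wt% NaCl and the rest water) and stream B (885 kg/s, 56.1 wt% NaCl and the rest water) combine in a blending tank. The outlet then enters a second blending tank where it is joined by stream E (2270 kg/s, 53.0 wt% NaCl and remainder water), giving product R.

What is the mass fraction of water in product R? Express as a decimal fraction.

0.532

Overall, product flow = 4555 kg/s.
water in = 1400×0.690 + 885×0.439 + 2270×0.470 = 2421.4 kg/s.
water fraction in R = 0.532.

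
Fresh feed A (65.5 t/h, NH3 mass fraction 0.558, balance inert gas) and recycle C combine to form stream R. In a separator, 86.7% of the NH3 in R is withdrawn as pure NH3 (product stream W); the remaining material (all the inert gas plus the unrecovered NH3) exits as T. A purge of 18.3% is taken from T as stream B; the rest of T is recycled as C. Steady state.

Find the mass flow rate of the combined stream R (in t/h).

inert gas enters only via A and leaves only via the purge: 65.5×0.442 = 0.183×(inert gas in T), and the separator passes all inert gas, so inert gas in R = inert gas in T = 158.2 t/h.
NH3 in R: m_A = 65.5×0.558 + (1−0.183)·(1−0.867)·m_A, so m_A = 36.549/0.8913 = 41.005 t/h.
R = 41.005 + 158.2 = 199.21 t/h.

199.2 t/h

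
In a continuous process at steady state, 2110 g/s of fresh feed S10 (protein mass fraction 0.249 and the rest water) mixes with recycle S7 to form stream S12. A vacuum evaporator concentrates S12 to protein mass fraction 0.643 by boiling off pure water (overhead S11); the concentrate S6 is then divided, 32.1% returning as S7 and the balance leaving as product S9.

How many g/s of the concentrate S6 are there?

1203 g/s

Overall protein balance (none leaves overhead): protein in fresh feed = protein in product, i.e. 2110×0.249 = (1−0.321)·S6·0.643.
S6 = 525.39/(0.643×0.679) = 1203.4 g/s.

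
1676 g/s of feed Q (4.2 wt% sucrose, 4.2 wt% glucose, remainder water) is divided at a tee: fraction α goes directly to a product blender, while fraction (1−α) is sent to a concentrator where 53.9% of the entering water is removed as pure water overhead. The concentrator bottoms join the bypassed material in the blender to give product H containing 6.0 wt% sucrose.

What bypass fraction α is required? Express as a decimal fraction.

All 1676×0.042 = 70.392 g/s of sucrose reaches H, so H = 70.392/0.060 = 1173.2 g/s and vapour = 502.8 g/s.
The evaporator receives (1−α)·1676 of feed at 0.916 water and removes 0.539 of that water:
0.539×0.916×(1−α)×1676 = 502.8
(1−α) = 502.8/827.48 = 0.6076;  α = 0.3924.

0.392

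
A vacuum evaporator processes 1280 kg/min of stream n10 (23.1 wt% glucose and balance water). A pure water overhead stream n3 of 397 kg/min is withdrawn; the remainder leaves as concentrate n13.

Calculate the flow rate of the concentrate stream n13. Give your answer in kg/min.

Concentrate = 1280 − 397 = 883 kg/min.

883 kg/min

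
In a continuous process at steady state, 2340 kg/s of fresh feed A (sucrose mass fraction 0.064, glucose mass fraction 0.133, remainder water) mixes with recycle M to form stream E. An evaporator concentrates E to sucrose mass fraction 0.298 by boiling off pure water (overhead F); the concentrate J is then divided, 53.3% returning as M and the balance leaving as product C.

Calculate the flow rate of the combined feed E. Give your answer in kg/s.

2914 kg/s

Overall sucrose balance (none leaves overhead): sucrose in fresh feed = sucrose in product, i.e. 2340×0.064 = (1−0.533)·J·0.298.
J = 149.76/(0.298×0.467) = 1076.1 kg/s.
Recycle M = 0.533×1076.1 = 573.57 kg/s.
Combined feed E = 2340 + 573.57 = 2913.6 kg/s.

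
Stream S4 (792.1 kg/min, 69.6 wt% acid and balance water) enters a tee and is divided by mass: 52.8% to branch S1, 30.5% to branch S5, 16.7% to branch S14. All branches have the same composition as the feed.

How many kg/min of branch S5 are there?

241.6 kg/min

Branch S5 flow = 0.305×792.1 = 241.59 kg/min.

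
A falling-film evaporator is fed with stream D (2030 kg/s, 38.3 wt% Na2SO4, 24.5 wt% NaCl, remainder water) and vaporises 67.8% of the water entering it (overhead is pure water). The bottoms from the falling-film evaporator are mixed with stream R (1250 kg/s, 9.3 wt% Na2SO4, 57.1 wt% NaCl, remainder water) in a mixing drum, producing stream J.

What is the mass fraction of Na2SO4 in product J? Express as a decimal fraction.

0.323

Vapour removed = 0.678×0.372×2030 = 512 kg/s; concentrate = 1518 kg/s.
Na2SO4 reaching the mixer = 777.49 (from concentrate) + 1250×0.093 = 893.74 kg/s.
Product flow = 1518 + 1250 = 2768 kg/s; Na2SO4 fraction = 0.323.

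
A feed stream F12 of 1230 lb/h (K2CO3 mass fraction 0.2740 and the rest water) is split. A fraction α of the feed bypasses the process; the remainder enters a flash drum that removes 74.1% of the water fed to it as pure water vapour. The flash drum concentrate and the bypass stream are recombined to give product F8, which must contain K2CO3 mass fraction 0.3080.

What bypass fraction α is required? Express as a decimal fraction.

0.795

All 1230×0.274 = 337.02 lb/h of K2CO3 reaches F8, so F8 = 337.02/0.308 = 1094.2 lb/h and vapour = 135.78 lb/h.
The evaporator receives (1−α)·1230 of feed at 0.726 water and removes 0.741 of that water:
0.741×0.726×(1−α)×1230 = 135.78
(1−α) = 135.78/661.7 = 0.2052;  α = 0.7948.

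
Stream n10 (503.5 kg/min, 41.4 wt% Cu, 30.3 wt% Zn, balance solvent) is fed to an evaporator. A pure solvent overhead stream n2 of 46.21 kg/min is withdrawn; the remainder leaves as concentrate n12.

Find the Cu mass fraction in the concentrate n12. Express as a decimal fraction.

Cu is not removed: 503.5×0.414 = 208.45 kg/min of Cu enters n12.
Concentrate = 503.5 − 46.21 = 457.29 kg/min.
Mass fraction = 208.45/457.29 = 0.456.

0.456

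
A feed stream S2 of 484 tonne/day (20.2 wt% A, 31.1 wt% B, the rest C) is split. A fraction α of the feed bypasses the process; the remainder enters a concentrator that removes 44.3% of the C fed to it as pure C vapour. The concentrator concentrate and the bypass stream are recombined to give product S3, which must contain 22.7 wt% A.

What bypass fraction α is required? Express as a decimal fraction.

0.490

All 484×0.202 = 97.768 tonne/day of A reaches S3, so S3 = 97.768/0.227 = 430.7 tonne/day and vapour = 53.304 tonne/day.
The evaporator receives (1−α)·484 of feed at 0.487 C and removes 0.443 of that C:
0.443×0.487×(1−α)×484 = 53.304
(1−α) = 53.304/104.42 = 0.5105;  α = 0.4895.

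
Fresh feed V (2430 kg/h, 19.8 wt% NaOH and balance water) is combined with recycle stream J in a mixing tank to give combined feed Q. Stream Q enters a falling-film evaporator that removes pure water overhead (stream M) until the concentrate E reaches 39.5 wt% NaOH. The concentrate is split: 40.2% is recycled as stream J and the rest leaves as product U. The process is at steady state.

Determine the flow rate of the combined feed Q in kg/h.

Overall NaOH balance (none leaves overhead): NaOH in fresh feed = NaOH in product, i.e. 2430×0.198 = (1−0.402)·E·0.395.
E = 481.14/(0.395×0.598) = 2036.9 kg/h.
Recycle J = 0.402×2036.9 = 818.84 kg/h.
Combined feed Q = 2430 + 818.84 = 3248.8 kg/h.

3249 kg/h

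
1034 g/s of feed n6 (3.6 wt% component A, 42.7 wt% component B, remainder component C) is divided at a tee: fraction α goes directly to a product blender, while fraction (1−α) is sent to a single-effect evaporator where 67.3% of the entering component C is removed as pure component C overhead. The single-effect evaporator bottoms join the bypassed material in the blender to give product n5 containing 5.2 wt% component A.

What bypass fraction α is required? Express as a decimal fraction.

0.149

All 1034×0.036 = 37.224 g/s of component A reaches n5, so n5 = 37.224/0.052 = 715.85 g/s and vapour = 318.15 g/s.
The evaporator receives (1−α)·1034 of feed at 0.537 component C and removes 0.673 of that component C:
0.673×0.537×(1−α)×1034 = 318.15
(1−α) = 318.15/373.69 = 0.8514;  α = 0.1486.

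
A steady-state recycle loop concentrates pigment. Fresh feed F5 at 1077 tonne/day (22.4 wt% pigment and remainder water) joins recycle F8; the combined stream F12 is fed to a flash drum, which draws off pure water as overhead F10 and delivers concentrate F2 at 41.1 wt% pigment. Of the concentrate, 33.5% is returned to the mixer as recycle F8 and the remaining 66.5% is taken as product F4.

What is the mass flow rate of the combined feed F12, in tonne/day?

Overall pigment balance (none leaves overhead): pigment in fresh feed = pigment in product, i.e. 1077×0.224 = (1−0.335)·F2·0.411.
F2 = 241.25/(0.411×0.665) = 882.67 tonne/day.
Recycle F8 = 0.335×882.67 = 295.7 tonne/day.
Combined feed F12 = 1077 + 295.7 = 1372.7 tonne/day.

1373 tonne/day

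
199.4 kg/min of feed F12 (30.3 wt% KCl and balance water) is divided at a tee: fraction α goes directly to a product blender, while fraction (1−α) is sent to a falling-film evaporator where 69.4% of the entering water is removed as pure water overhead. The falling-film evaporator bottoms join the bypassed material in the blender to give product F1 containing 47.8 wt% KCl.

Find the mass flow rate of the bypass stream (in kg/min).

All 199.4×0.303 = 60.418 kg/min of KCl reaches F1, so F1 = 60.418/0.478 = 126.4 kg/min and vapour = 73.002 kg/min.
The evaporator receives (1−α)·199.4 of feed at 0.697 water and removes 0.694 of that water:
0.694×0.697×(1−α)×199.4 = 73.002
(1−α) = 73.002/96.453 = 0.7569;  α = 0.2431.
Bypass flow = 0.2431×199.4 = 48.481 kg/min.

48.48 kg/min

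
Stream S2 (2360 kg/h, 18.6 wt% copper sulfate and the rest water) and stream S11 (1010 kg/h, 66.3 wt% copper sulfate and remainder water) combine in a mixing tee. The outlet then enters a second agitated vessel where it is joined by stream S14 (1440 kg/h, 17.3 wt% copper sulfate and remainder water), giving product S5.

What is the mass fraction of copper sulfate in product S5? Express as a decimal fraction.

Overall, product flow = 4810 kg/h.
copper sulfate in = 2360×0.186 + 1010×0.663 + 1440×0.173 = 1357.7 kg/h.
copper sulfate fraction in S5 = 0.282.

0.282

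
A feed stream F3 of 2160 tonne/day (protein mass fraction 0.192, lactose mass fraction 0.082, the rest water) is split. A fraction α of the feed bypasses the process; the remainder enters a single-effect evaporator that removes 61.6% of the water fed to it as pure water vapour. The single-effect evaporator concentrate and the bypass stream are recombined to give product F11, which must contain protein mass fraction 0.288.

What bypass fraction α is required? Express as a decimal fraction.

0.255

All 2160×0.192 = 414.72 tonne/day of protein reaches F11, so F11 = 414.72/0.288 = 1440 tonne/day and vapour = 720 tonne/day.
The evaporator receives (1−α)·2160 of feed at 0.726 water and removes 0.616 of that water:
0.616×0.726×(1−α)×2160 = 720
(1−α) = 720/965.99 = 0.7454;  α = 0.2546.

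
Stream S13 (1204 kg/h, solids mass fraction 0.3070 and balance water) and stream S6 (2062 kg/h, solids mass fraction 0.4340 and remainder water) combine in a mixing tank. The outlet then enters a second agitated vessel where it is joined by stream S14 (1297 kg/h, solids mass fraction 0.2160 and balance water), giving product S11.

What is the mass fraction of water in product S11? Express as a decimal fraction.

0.6615

Overall, product flow = 4563 kg/h.
water in = 1204×0.693 + 2062×0.566 + 1297×0.784 = 3018.3 kg/h.
water fraction in S11 = 0.6615.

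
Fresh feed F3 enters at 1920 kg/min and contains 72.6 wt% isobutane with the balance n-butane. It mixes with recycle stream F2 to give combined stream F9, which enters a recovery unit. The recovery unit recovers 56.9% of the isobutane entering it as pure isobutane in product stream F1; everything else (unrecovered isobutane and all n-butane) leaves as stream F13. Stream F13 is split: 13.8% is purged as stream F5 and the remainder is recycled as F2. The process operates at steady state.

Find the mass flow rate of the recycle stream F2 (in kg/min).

n-butane enters only via F3 and leaves only via the purge: 1920×0.274 = 0.138×(n-butane in F13), and the recovery unit passes all n-butane, so n-butane in F9 = n-butane in F13 = 3812.2 kg/min.
isobutane in F9: m_A = 1920×0.726 + (1−0.138)·(1−0.569)·m_A, so m_A = 1393.9/0.6285 = 2217.9 kg/min.
F13 = (1−0.569)×2217.9 + 3812.2 = 4768.1 kg/min.
Recycle F2 = (1−0.138)×4768.1 = 4110.1 kg/min.

4110 kg/min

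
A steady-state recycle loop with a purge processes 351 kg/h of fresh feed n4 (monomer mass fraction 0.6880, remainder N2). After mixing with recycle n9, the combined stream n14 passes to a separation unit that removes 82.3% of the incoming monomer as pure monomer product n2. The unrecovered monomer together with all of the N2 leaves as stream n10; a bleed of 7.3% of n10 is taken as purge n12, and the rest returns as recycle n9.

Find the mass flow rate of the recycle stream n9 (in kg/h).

1438 kg/h

N2 enters only via n4 and leaves only via the purge: 351×0.312 = 0.073×(N2 in n10), and the separation unit passes all N2, so N2 in n14 = N2 in n10 = 1500.2 kg/h.
monomer in n14: m_A = 351×0.688 + (1−0.073)·(1−0.823)·m_A, so m_A = 241.49/0.8359 = 288.89 kg/h.
n10 = (1−0.823)×288.89 + 1500.2 = 1551.3 kg/h.
Recycle n9 = (1−0.073)×1551.3 = 1438.1 kg/h.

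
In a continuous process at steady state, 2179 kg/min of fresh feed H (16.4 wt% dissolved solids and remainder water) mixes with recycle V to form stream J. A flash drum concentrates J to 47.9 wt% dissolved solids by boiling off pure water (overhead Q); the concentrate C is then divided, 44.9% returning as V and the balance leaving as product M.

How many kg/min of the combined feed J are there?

2787 kg/min

Overall dissolved solids balance (none leaves overhead): dissolved solids in fresh feed = dissolved solids in product, i.e. 2179×0.164 = (1−0.449)·C·0.479.
C = 357.36/(0.479×0.551) = 1354 kg/min.
Recycle V = 0.449×1354 = 607.94 kg/min.
Combined feed J = 2179 + 607.94 = 2786.9 kg/min.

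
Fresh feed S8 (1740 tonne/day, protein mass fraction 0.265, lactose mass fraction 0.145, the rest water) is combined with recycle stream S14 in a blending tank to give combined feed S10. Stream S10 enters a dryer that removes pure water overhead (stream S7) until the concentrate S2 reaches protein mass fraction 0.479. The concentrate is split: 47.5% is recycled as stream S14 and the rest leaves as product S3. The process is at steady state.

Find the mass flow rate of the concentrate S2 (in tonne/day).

Overall protein balance (none leaves overhead): protein in fresh feed = protein in product, i.e. 1740×0.265 = (1−0.475)·S2·0.479.
S2 = 461.1/(0.479×0.525) = 1833.6 tonne/day.

1834 tonne/day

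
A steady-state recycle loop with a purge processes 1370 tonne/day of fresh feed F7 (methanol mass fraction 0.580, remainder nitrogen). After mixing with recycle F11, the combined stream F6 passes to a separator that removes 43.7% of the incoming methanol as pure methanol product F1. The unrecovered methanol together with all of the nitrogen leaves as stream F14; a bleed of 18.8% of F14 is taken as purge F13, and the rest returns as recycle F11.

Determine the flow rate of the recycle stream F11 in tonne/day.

3154 tonne/day

nitrogen enters only via F7 and leaves only via the purge: 1370×0.420 = 0.188×(nitrogen in F14), and the separator passes all nitrogen, so nitrogen in F6 = nitrogen in F14 = 3060.6 tonne/day.
methanol in F6: m_A = 1370×0.580 + (1−0.188)·(1−0.437)·m_A, so m_A = 794.6/0.5428 = 1463.8 tonne/day.
F14 = (1−0.437)×1463.8 + 3060.6 = 3884.7 tonne/day.
Recycle F11 = (1−0.188)×3884.7 = 3154.4 tonne/day.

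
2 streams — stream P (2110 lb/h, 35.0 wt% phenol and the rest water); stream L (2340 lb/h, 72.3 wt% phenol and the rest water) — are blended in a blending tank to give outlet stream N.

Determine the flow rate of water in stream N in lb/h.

water out = water in = 2110×0.650 + 2340×0.277 = 2019.7 lb/h.

2020 lb/h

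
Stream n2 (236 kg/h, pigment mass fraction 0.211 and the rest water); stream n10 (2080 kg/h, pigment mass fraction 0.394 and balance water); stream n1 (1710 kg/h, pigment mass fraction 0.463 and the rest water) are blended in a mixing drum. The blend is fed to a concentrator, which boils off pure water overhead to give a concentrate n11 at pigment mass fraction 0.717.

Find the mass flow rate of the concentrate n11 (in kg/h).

2317 kg/h

pigment entering = 236×0.211 + 2080×0.394 + 1710×0.463 = 1661 kg/h.
All pigment reports to n11, so n11 = 1661/0.717 = 2316.7 kg/h.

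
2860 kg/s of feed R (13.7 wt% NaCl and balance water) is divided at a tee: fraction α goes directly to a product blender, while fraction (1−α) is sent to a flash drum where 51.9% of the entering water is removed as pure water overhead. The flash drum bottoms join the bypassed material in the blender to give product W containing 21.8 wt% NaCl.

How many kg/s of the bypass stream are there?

487.4 kg/s

All 2860×0.137 = 391.82 kg/s of NaCl reaches W, so W = 391.82/0.218 = 1797.3 kg/s and vapour = 1062.7 kg/s.
The evaporator receives (1−α)·2860 of feed at 0.863 water and removes 0.519 of that water:
0.519×0.863×(1−α)×2860 = 1062.7
(1−α) = 1062.7/1281 = 0.8296;  α = 0.1704.
Bypass flow = 0.1704×2860 = 487.44 kg/s.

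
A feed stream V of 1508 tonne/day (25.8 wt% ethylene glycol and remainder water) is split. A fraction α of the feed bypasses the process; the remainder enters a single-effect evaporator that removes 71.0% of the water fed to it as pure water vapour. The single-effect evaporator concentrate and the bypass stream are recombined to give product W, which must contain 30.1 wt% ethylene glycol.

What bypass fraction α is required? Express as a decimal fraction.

0.729

All 1508×0.258 = 389.06 tonne/day of ethylene glycol reaches W, so W = 389.06/0.301 = 1292.6 tonne/day and vapour = 215.43 tonne/day.
The evaporator receives (1−α)·1508 of feed at 0.742 water and removes 0.710 of that water:
0.710×0.742×(1−α)×1508 = 215.43
(1−α) = 215.43/794.44 = 0.2712;  α = 0.7288.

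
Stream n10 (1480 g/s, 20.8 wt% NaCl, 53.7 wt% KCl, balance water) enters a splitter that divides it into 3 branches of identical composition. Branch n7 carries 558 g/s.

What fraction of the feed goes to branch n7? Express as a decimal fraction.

0.377

Fraction to n7 = 558/1480 = 0.3770.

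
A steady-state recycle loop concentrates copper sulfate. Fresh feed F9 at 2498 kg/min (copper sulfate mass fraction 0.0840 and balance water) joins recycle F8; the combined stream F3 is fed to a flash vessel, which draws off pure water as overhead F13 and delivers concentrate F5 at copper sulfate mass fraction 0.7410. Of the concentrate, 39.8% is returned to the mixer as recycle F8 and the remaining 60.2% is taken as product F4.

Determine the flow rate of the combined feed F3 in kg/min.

Overall copper sulfate balance (none leaves overhead): copper sulfate in fresh feed = copper sulfate in product, i.e. 2498×0.084 = (1−0.398)·F5·0.741.
F5 = 209.83/(0.741×0.602) = 470.39 kg/min.
Recycle F8 = 0.398×470.39 = 187.21 kg/min.
Combined feed F3 = 2498 + 187.21 = 2685.2 kg/min.

2685 kg/min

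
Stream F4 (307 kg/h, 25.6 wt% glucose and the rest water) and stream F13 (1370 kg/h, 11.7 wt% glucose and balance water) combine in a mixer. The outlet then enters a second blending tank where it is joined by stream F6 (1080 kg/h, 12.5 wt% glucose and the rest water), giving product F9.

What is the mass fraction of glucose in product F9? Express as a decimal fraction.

Overall, product flow = 2757 kg/h.
glucose in = 307×0.256 + 1370×0.117 + 1080×0.125 = 373.88 kg/h.
glucose fraction in F9 = 0.1356.

0.1356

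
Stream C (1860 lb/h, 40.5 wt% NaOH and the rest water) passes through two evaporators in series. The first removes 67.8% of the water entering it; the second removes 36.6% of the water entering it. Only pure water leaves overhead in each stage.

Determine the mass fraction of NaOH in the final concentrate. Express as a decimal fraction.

water in feed = 1860×0.595 = 1106.7 lb/h.
After stage 1: water left = (1−0.678)×1106.7 = 356.36; stream total = 1109.7 lb/h.
After stage 2: water left = (1−0.366)×356.36 = 225.93; final concentrate = 979.23 lb/h.
NaOH fraction = 753.3/979.23 = 0.769.

0.769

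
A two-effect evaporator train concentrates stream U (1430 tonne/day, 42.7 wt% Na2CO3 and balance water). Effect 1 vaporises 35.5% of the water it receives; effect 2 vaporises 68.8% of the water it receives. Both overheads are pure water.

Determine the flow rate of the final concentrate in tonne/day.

water in feed = 1430×0.573 = 819.39 tonne/day.
After stage 1: water left = (1−0.355)×819.39 = 528.51; stream total = 1139.1 tonne/day.
After stage 2: water left = (1−0.688)×528.51 = 164.89; final concentrate = 775.5 tonne/day.

775.5 tonne/day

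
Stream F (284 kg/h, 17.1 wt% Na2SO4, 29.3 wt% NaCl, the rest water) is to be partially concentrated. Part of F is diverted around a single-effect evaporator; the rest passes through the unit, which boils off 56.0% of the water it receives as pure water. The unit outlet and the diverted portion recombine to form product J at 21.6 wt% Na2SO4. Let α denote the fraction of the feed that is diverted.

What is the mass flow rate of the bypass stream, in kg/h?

All 284×0.171 = 48.564 kg/h of Na2SO4 reaches J, so J = 48.564/0.216 = 224.83 kg/h and vapour = 59.167 kg/h.
The evaporator receives (1−α)·284 of feed at 0.536 water and removes 0.560 of that water:
0.560×0.536×(1−α)×284 = 59.167
(1−α) = 59.167/85.245 = 0.6941;  α = 0.3059.
Bypass flow = 0.3059×284 = 86.883 kg/h.

86.88 kg/h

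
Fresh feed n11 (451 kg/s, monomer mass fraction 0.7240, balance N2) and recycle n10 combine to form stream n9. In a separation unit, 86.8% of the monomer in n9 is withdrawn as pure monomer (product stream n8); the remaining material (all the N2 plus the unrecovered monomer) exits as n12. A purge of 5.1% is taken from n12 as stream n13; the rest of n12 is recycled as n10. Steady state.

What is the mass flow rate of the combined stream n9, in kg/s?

2814 kg/s

N2 enters only via n11 and leaves only via the purge: 451×0.276 = 0.051×(N2 in n12), and the separation unit passes all N2, so N2 in n9 = N2 in n12 = 2440.7 kg/s.
monomer in n9: m_A = 451×0.724 + (1−0.051)·(1−0.868)·m_A, so m_A = 326.52/0.8747 = 373.28 kg/s.
n9 = 373.28 + 2440.7 = 2814 kg/s.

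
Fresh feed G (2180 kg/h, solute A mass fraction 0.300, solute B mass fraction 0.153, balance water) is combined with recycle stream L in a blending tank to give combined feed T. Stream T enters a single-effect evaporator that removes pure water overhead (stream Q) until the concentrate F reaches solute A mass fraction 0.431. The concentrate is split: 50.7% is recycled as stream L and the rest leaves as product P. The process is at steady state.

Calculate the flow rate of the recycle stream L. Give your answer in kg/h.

Overall solute A balance (none leaves overhead): solute A in fresh feed = solute A in product, i.e. 2180×0.300 = (1−0.507)·F·0.431.
F = 654/(0.431×0.493) = 3077.9 kg/h.
Recycle L = 0.507×3077.9 = 1560.5 kg/h.

1560 kg/h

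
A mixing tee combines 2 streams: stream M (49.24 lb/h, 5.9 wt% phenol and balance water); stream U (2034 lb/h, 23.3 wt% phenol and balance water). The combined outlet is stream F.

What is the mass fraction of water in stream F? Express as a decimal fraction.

Total flow out = 49.24 + 2034 = 2083.2 lb/h.
water in = 49.24×0.941 + 2034×0.767 = 1606.4 lb/h.
water mass fraction in F = 1606.4/2083.2 = 0.7711.

0.7711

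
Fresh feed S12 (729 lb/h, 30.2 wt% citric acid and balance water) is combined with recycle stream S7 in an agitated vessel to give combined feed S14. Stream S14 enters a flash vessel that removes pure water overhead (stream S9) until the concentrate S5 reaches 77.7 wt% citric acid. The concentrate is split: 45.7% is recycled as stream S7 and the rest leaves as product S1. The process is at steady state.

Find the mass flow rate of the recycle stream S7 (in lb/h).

238.5 lb/h

Overall citric acid balance (none leaves overhead): citric acid in fresh feed = citric acid in product, i.e. 729×0.302 = (1−0.457)·S5·0.777.
S5 = 220.16/(0.777×0.543) = 521.81 lb/h.
Recycle S7 = 0.457×521.81 = 238.47 lb/h.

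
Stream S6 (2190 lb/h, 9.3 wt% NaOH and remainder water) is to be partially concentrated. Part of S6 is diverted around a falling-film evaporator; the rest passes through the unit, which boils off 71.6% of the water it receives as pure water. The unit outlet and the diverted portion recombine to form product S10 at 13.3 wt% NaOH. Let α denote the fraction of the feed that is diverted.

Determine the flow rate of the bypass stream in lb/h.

1176 lb/h

All 2190×0.093 = 203.67 lb/h of NaOH reaches S10, so S10 = 203.67/0.133 = 1531.4 lb/h and vapour = 658.65 lb/h.
The evaporator receives (1−α)·2190 of feed at 0.907 water and removes 0.716 of that water:
0.716×0.907×(1−α)×2190 = 658.65
(1−α) = 658.65/1422.2 = 0.4631;  α = 0.5369.
Bypass flow = 0.5369×2190 = 1175.8 lb/h.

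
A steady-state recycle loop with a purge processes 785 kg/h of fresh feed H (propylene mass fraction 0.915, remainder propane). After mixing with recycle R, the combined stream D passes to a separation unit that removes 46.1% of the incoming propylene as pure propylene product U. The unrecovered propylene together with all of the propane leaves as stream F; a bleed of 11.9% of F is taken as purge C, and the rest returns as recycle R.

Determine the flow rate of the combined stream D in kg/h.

propane enters only via H and leaves only via the purge: 785×0.085 = 0.119×(propane in F), and the separation unit passes all propane, so propane in D = propane in F = 560.71 kg/h.
propylene in D: m_A = 785×0.915 + (1−0.119)·(1−0.461)·m_A, so m_A = 718.27/0.5251 = 1367.8 kg/h.
D = 1367.8 + 560.71 = 1928.5 kg/h.

1928 kg/h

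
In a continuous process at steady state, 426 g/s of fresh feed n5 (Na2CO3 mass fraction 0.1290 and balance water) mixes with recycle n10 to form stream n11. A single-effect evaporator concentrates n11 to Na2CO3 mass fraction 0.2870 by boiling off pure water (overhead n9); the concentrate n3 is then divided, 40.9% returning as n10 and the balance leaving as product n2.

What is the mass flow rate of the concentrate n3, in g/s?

324 g/s

Overall Na2CO3 balance (none leaves overhead): Na2CO3 in fresh feed = Na2CO3 in product, i.e. 426×0.129 = (1−0.409)·n3·0.287.
n3 = 54.954/(0.287×0.591) = 323.99 g/s.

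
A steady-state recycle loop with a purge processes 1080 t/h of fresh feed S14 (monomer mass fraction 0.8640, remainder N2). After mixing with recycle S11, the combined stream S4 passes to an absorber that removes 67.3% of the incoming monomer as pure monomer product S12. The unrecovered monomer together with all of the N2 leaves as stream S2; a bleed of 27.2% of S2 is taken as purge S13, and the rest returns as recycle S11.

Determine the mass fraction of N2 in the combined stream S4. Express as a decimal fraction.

0.3060

N2 enters only via S14 and leaves only via the purge: 1080×0.136 = 0.272×(N2 in S2), and the absorber passes all N2, so N2 in S4 = N2 in S2 = 540 t/h.
monomer in S4: m_A = 1080×0.864 + (1−0.272)·(1−0.673)·m_A, so m_A = 933.12/0.7619 = 1224.7 t/h.
S4 = 1224.7 + 540 = 1764.7 t/h.
N2 fraction in S4 = 540/1764.7 = 0.3060.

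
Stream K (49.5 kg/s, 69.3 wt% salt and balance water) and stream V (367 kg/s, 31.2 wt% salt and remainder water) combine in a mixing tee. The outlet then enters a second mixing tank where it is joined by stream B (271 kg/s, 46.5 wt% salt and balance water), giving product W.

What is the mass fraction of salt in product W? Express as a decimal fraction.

Overall, product flow = 687.5 kg/s.
salt in = 49.5×0.693 + 367×0.312 + 271×0.465 = 274.82 kg/s.
salt fraction in W = 0.400.

0.400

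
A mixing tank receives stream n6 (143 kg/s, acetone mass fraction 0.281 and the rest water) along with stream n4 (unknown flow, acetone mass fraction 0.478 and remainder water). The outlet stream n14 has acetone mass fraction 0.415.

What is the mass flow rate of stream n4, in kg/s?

Let n4 be the unknown flow. Total out = 143 + n4.
acetone balance: 40.183 + 0.478·n4 = 0.415·(143 + n4)
(0.478 − 0.415)·n4 = 0.415×143 − 40.183 = 19.162
n4 = 19.162 / 0.063 = 304.16 kg/s

304.2 kg/s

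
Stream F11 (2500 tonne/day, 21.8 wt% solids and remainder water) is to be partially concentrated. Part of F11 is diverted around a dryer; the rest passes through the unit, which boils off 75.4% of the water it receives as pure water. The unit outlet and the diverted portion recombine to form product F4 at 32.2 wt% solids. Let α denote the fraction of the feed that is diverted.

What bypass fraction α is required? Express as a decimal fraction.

All 2500×0.218 = 545 tonne/day of solids reaches F4, so F4 = 545/0.322 = 1692.5 tonne/day and vapour = 807.45 tonne/day.
The evaporator receives (1−α)·2500 of feed at 0.782 water and removes 0.754 of that water:
0.754×0.782×(1−α)×2500 = 807.45
(1−α) = 807.45/1474.1 = 0.5478;  α = 0.4522.

0.452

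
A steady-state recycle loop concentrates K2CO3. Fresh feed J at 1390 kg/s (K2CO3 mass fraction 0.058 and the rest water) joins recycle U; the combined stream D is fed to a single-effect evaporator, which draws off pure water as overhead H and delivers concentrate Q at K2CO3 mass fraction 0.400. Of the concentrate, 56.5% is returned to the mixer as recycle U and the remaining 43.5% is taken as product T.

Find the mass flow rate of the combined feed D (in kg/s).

Overall K2CO3 balance (none leaves overhead): K2CO3 in fresh feed = K2CO3 in product, i.e. 1390×0.058 = (1−0.565)·Q·0.400.
Q = 80.62/(0.400×0.435) = 463.33 kg/s.
Recycle U = 0.565×463.33 = 261.78 kg/s.
Combined feed D = 1390 + 261.78 = 1651.8 kg/s.

1652 kg/s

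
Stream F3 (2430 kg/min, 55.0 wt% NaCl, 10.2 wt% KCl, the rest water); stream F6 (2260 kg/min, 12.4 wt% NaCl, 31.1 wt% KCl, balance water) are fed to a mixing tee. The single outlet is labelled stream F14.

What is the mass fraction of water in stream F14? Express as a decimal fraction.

Total flow out = 2430 + 2260 = 4690 kg/min.
water in = 2430×0.348 + 2260×0.565 = 2122.5 kg/min.
water mass fraction in F14 = 2122.5/4690 = 0.453.

0.453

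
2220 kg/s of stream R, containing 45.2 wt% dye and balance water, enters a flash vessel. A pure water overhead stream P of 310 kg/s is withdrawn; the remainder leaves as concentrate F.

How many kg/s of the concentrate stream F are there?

Concentrate = 2220 − 310 = 1910 kg/s.

1910 kg/s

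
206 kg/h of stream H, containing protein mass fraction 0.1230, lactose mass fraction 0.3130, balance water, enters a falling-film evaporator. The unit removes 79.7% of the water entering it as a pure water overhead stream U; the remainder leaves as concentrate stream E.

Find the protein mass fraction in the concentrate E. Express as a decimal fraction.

protein is not removed: 206×0.123 = 25.338 kg/h of protein enters E.
water entering = 206×0.564 = 116.18 kg/h; overhead removed = 0.797×116.18 = 92.599 kg/h.
Concentrate = 206 − 92.599 = 113.4 kg/h.
Mass fraction = 25.338/113.4 = 0.2234.

0.2234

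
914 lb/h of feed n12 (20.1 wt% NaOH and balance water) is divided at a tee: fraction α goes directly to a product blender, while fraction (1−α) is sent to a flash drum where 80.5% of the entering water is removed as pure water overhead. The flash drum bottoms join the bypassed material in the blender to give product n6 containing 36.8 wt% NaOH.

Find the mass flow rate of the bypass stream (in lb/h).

269.1 lb/h

All 914×0.201 = 183.71 lb/h of NaOH reaches n6, so n6 = 183.71/0.368 = 499.22 lb/h and vapour = 414.78 lb/h.
The evaporator receives (1−α)·914 of feed at 0.799 water and removes 0.805 of that water:
0.805×0.799×(1−α)×914 = 414.78
(1−α) = 414.78/587.88 = 0.7055;  α = 0.2945.
Bypass flow = 0.2945×914 = 269.13 lb/h.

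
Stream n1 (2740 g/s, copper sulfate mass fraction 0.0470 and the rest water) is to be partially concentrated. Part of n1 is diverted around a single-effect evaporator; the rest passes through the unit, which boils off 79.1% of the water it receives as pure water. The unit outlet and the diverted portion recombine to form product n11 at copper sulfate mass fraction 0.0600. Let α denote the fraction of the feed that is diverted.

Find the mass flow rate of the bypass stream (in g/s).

All 2740×0.047 = 128.78 g/s of copper sulfate reaches n11, so n11 = 128.78/0.060 = 2146.3 g/s and vapour = 593.67 g/s.
The evaporator receives (1−α)·2740 of feed at 0.953 water and removes 0.791 of that water:
0.791×0.953×(1−α)×2740 = 593.67
(1−α) = 593.67/2065.5 = 0.2874;  α = 0.7126.
Bypass flow = 0.7126×2740 = 1952.5 g/s.

1952 g/s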